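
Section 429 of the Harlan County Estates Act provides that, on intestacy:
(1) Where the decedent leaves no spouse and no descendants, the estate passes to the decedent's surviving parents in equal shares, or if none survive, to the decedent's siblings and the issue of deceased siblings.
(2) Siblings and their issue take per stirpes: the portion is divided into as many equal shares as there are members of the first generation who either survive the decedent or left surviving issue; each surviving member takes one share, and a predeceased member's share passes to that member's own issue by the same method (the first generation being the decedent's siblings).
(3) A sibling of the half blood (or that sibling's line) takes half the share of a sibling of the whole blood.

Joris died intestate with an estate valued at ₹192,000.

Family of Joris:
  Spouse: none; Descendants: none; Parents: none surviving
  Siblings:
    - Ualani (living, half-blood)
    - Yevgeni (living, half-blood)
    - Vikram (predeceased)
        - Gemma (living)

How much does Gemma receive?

The entire ₹192,000 passes to the siblings and their issue.
Counting each half-blood sibling's line as half a unit, there are 2 units in ₹192,000, so one unit is ₹96,000. Whole-blood lines (Vikram) take ₹96,000 each; half-blood lines (Ualani and Yevgeni) take ₹48,000 each.
Vikram's share (₹96,000) passes entirely to Gemma.

Gemma receives ₹96,000.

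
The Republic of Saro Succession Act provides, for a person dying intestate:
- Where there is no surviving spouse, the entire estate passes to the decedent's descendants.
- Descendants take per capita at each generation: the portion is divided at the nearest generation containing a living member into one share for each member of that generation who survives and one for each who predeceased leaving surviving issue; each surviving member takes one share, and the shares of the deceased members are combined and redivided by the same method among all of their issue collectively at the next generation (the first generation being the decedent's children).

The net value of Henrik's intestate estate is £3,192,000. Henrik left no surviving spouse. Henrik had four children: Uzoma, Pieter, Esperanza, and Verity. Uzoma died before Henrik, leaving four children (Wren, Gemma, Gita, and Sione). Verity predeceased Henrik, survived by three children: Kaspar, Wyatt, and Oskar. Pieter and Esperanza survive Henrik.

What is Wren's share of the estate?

The entire £3,192,000 passes to the descendants.
That amount (£3,192,000) is divided at the children's generation into 4 shares of £798,000. Pieter and Esperanza each take £798,000. The 2 shares of the deceased (Uzoma and Verity) are combined into a pool of £1,596,000.
That pool (£1,596,000) is divided at the grandchildren's generation equally among Wren, Gemma, Gita, Sione, Kaspar, Wyatt, and Oskar: £228,000 each.

Wren receives £228,000.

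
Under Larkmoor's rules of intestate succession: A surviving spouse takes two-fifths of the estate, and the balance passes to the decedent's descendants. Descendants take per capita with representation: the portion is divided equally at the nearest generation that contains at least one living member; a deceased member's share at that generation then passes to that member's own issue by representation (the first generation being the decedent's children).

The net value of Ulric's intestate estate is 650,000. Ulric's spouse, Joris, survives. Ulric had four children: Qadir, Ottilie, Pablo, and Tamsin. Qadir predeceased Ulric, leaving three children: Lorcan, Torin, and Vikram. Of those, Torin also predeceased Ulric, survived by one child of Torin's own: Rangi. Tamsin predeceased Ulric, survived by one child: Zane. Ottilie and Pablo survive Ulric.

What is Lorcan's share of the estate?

Joris takes two-fifths of 650,000 = 260,000. The remaining 390,000 passes to the descendants.
The descendants' portion (390,000) is divided into 4 shares of 97,500: Ottilie and Pablo each take 97,500; Qadir's 97,500 share passes to Qadir's issue; Tamsin's 97,500 share passes to Tamsin's issue.
Qadir's share (97,500) is divided into 3 shares of 32,500: Lorcan and Vikram each take 32,500; Torin's 32,500 share passes to Torin's issue.
Torin's share (32,500) passes entirely to Rangi.
Tamsin's share (97,500) passes entirely to Zane.

Lorcan receives 32,500.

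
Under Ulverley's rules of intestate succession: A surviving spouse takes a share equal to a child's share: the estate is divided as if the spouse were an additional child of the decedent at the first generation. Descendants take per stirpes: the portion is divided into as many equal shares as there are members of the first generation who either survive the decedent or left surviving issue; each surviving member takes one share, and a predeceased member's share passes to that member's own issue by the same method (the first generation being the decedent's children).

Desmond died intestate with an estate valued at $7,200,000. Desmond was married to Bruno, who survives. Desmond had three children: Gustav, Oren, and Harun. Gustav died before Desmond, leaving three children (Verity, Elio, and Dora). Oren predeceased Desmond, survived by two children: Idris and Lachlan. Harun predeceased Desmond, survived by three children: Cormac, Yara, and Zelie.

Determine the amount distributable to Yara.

Yara receives $600,000.

The spouse counts as an additional share at the children's level, so there are 4 primary shares of $1,800,000. Bruno takes one such share ($1,800,000).
The children's combined portion ($5,400,000) is divided into 3 shares of $1,800,000: Gustav's $1,800,000 share passes to Gustav's issue; Oren's $1,800,000 share passes to Oren's issue; Harun's $1,800,000 share passes to Harun's issue.
Gustav's share ($1,800,000) is divided into 3 shares of $600,000: Verity, Elio, and Dora each take $600,000.
Oren's share ($1,800,000) is divided into 2 shares of $900,000: Idris and Lachlan each take $900,000.
Harun's share ($1,800,000) is divided into 3 shares of $600,000: Cormac, Yara, and Zelie each take $600,000.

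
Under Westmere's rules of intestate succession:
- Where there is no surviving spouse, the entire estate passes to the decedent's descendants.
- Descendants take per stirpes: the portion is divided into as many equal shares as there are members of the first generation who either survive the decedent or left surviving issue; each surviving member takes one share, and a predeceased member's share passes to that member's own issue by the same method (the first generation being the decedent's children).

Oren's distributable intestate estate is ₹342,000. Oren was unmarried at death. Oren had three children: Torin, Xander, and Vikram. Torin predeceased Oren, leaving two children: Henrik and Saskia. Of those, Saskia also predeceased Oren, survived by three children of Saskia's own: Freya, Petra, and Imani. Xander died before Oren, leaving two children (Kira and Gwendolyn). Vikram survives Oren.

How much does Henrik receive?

The entire ₹342,000 passes to the descendants.
That amount (₹342,000) is divided into 3 shares of ₹114,000: Vikram takes ₹114,000; Torin's ₹114,000 share passes to Torin's issue; Xander's ₹114,000 share passes to Xander's issue.
Torin's share (₹114,000) is divided into 2 shares of ₹57,000: Henrik takes ₹57,000; Saskia's ₹57,000 share passes to Saskia's issue.
Saskia's share (₹57,000) is divided into 3 shares of ₹19,000: Freya, Petra, and Imani each take ₹19,000.
Xander's share (₹114,000) is divided into 2 shares of ₹57,000: Kira and Gwendolyn each take ₹57,000.

Henrik receives ₹57,000.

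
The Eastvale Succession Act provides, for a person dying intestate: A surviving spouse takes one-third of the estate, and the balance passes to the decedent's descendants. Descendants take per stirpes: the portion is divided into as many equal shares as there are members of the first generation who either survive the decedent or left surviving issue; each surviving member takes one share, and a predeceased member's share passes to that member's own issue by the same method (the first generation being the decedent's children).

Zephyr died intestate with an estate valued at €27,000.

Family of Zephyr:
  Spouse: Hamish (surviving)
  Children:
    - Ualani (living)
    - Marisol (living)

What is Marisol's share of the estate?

Marisol receives €9,000.

Hamish takes one-third of €27,000 = €9,000. The remaining €18,000 passes to the descendants.
The descendants' portion (€18,000) is divided into 2 shares of €9,000: Ualani and Marisol each take €9,000.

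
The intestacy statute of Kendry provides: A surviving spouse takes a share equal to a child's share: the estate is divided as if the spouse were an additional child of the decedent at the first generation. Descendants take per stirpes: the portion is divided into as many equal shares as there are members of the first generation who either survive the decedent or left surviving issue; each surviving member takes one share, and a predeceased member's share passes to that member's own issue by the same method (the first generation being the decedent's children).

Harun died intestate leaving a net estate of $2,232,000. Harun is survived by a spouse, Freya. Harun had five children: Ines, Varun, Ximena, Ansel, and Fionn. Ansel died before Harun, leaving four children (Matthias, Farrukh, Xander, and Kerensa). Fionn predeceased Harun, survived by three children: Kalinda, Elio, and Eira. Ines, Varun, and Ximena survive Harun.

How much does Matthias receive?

The spouse counts as an additional share at the children's level, so there are 6 primary shares of $372,000. Freya takes one such share ($372,000).
The children's combined portion ($1,860,000) is divided into 5 shares of $372,000: Ines, Varun, and Ximena each take $372,000; Ansel's $372,000 share passes to Ansel's issue; Fionn's $372,000 share passes to Fionn's issue.
Ansel's share ($372,000) is divided into 4 shares of $93,000: Matthias, Farrukh, Xander, and Kerensa each take $93,000.
Fionn's share ($372,000) is divided into 3 shares of $124,000: Kalinda, Elio, and Eira each take $124,000.

Matthias receives $93,000.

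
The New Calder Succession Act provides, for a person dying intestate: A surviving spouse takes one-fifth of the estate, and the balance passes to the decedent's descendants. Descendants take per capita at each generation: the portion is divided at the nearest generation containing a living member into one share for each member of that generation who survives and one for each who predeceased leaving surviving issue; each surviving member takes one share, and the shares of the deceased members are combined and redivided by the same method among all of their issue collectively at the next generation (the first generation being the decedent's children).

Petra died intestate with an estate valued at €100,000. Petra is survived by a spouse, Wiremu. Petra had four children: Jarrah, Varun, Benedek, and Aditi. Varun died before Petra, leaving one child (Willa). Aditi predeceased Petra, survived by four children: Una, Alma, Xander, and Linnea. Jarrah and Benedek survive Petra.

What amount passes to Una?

Wiremu takes one-fifth of €100,000 = €20,000. The remaining €80,000 passes to the descendants.
The descendants' portion (€80,000) is divided at the children's generation into 4 shares of €20,000. Jarrah and Benedek each take €20,000. The 2 shares of the deceased (Varun and Aditi) are combined into a pool of €40,000.
That pool (€40,000) is divided at the grandchildren's generation equally among Willa, Una, Alma, Xander, and Linnea: €8,000 each.

Una receives €8,000.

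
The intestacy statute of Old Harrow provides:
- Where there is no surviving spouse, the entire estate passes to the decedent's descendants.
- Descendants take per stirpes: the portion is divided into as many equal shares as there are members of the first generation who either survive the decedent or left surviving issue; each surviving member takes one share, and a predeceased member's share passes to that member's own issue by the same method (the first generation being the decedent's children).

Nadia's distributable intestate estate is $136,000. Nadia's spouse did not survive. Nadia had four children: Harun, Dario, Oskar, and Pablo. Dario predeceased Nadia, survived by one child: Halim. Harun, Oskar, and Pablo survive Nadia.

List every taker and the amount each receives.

Harun: $34,000; Halim: $34,000; Oskar: $34,000; Pablo: $34,000

The entire $136,000 passes to the descendants.
That amount ($136,000) is divided into 4 shares of $34,000: Harun, Oskar, and Pablo each take $34,000; Dario's $34,000 share passes to Dario's issue.
Dario's share ($34,000) passes entirely to Halim.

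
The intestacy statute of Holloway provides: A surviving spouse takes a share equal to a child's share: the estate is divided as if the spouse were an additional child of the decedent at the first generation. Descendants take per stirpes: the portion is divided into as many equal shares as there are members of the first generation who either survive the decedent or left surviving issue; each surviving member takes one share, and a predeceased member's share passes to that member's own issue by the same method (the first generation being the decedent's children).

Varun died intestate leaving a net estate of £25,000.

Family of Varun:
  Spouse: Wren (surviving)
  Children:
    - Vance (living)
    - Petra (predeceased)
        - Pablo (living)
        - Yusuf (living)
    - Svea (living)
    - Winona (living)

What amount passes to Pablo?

Pablo receives £2,500.

The spouse counts as an additional share at the children's level, so there are 5 primary shares of £5,000. Wren takes one such share (£5,000).
The children's combined portion (£20,000) is divided into 4 shares of £5,000: Vance, Svea, and Winona each take £5,000; Petra's £5,000 share passes to Petra's issue.
Petra's share (£5,000) is divided into 2 shares of £2,500: Pablo and Yusuf each take £2,500.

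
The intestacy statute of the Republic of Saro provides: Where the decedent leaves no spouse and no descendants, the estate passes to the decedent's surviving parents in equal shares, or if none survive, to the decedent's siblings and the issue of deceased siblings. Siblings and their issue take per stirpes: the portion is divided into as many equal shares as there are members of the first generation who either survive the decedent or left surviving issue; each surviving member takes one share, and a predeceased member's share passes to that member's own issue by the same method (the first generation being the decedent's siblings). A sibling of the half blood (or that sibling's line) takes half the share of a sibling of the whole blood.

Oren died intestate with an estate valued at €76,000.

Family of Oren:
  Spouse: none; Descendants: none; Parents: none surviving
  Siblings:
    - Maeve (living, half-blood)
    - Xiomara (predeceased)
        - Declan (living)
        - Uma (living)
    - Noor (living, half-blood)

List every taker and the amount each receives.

Maeve: €19,000; Declan: €19,000; Uma: €19,000; Noor: €19,000

The entire €76,000 passes to the siblings and their issue.
Counting each half-blood sibling's line as half a unit, there are 2 units in €76,000, so one unit is €38,000. Whole-blood lines (Xiomara) take €38,000 each; half-blood lines (Maeve and Noor) take €19,000 each.
Xiomara's share (€38,000) is divided into 2 shares of €19,000: Declan and Uma each take €19,000.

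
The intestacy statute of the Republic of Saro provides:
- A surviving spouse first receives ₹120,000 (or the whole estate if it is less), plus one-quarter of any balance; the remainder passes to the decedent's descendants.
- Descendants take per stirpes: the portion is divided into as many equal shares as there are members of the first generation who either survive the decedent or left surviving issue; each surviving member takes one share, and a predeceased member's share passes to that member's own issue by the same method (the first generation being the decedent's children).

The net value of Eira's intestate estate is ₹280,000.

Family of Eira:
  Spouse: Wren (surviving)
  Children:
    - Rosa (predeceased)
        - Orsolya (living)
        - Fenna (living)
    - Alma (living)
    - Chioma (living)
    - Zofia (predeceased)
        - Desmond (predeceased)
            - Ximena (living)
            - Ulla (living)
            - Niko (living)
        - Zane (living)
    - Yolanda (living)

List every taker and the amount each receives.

Wren first takes ₹120,000, leaving a balance of ₹160,000. Wren then takes one-quarter of the balance (₹40,000), for a total of ₹160,000. The remaining ₹120,000 passes to the descendants.
The descendants' portion (₹120,000) is divided into 5 shares of ₹24,000: Alma, Chioma, and Yolanda each take ₹24,000; Rosa's ₹24,000 share passes to Rosa's issue; Zofia's ₹24,000 share passes to Zofia's issue.
Rosa's share (₹24,000) is divided into 2 shares of ₹12,000: Orsolya and Fenna each take ₹12,000.
Zofia's share (₹24,000) is divided into 2 shares of ₹12,000: Zane takes ₹12,000; Desmond's ₹12,000 share passes to Desmond's issue.
Desmond's share (₹12,000) is divided into 3 shares of ₹4,000: Ximena, Ulla, and Niko each take ₹4,000.

Wren: ₹160,000; Orsolya: ₹12,000; Fenna: ₹12,000; Alma: ₹24,000; Chioma: ₹24,000; Ximena: ₹4,000; Ulla: ₹4,000; Niko: ₹4,000; Zane: ₹12,000; Yolanda: ₹24,000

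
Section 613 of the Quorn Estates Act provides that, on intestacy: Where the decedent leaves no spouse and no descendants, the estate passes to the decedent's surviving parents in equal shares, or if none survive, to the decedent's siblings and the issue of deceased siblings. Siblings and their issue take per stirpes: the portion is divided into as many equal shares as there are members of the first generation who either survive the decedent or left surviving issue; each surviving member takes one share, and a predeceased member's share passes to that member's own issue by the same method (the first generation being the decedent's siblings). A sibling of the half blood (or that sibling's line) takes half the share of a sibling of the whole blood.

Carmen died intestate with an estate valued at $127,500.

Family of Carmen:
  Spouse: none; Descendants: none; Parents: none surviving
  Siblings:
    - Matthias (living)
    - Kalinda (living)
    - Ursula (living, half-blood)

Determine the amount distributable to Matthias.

The entire $127,500 passes to the siblings and their issue.
Counting each half-blood sibling's line as half a unit, there are 5/2 units in $127,500, so one unit is $51,000. Whole-blood lines (Matthias and Kalinda) take $51,000 each; half-blood lines (Ursula) take $25,500 each.

Matthias receives $51,000.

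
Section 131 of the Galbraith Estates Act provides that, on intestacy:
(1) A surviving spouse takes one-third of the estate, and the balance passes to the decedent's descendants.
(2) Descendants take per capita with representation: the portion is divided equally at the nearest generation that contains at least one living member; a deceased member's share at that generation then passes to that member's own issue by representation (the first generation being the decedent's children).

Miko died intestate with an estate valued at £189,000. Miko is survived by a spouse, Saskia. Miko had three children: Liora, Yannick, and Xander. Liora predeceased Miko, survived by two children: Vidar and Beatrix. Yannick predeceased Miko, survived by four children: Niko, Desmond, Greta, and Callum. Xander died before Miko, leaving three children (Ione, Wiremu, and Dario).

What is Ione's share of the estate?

Ione receives £14,000.

Saskia takes one-third of £189,000 = £63,000. The remaining £126,000 passes to the descendants.
No child survives, so the initial division is made at the grandchildren's generation.
The descendants' portion (£126,000) is divided into 9 shares of £14,000: Vidar, Beatrix, Niko, Desmond, Greta, Callum, Ione, Wiremu, and Dario each take £14,000.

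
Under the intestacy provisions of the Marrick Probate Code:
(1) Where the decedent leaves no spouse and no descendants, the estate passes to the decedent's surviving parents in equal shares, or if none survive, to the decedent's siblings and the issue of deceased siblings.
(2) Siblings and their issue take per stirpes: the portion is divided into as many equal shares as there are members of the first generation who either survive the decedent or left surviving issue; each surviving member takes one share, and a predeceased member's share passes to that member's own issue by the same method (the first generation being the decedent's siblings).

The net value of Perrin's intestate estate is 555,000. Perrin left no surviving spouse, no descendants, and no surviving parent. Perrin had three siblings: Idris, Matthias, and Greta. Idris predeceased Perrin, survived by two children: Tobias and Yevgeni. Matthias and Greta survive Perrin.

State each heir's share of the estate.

The entire 555,000 passes to the siblings and their issue.
That amount (555,000) is divided into 3 shares of 185,000: Matthias and Greta each take 185,000; Idris's 185,000 share passes to Idris's issue.
Idris's share (185,000) is divided into 2 shares of 92,500: Tobias and Yevgeni each take 92,500.

Tobias: 92,500; Yevgeni: 92,500; Matthias: 185,000; Greta: 185,000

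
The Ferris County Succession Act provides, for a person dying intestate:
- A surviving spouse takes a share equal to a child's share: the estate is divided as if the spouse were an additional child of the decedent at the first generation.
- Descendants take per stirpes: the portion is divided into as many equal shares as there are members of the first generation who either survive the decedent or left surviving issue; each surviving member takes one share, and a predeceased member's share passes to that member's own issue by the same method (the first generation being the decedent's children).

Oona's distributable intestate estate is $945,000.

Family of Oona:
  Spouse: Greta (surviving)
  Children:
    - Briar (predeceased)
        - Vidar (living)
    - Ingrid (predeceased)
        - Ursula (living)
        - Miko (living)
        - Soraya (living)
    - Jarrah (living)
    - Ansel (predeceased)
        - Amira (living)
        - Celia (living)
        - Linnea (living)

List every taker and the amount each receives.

The spouse counts as an additional share at the children's level, so there are 5 primary shares of $189,000. Greta takes one such share ($189,000).
The children's combined portion ($756,000) is divided into 4 shares of $189,000: Jarrah takes $189,000; Briar's $189,000 share passes to Briar's issue; Ingrid's $189,000 share passes to Ingrid's issue; Ansel's $189,000 share passes to Ansel's issue.
Briar's share ($189,000) passes entirely to Vidar.
Ingrid's share ($189,000) is divided into 3 shares of $63,000: Ursula, Miko, and Soraya each take $63,000.
Ansel's share ($189,000) is divided into 3 shares of $63,000: Amira, Celia, and Linnea each take $63,000.

Greta: $189,000; Vidar: $189,000; Ursula: $63,000; Miko: $63,000; Soraya: $63,000; Jarrah: $189,000; Amira: $63,000; Celia: $63,000; Linnea: $63,000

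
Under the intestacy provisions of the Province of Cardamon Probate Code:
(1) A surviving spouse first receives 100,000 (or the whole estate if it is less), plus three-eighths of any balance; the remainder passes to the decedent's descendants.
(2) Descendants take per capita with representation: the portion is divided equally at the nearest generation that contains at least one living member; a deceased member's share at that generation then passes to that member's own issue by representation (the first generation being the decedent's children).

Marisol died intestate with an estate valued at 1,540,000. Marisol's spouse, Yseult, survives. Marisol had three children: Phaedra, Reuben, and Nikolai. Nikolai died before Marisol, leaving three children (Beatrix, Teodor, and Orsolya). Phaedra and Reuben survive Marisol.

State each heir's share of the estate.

Yseult first takes 100,000, leaving a balance of 1,440,000. Yseult then takes three-eighths of the balance (540,000), for a total of 640,000. The remaining 900,000 passes to the descendants.
The descendants' portion (900,000) is divided into 3 shares of 300,000: Phaedra and Reuben each take 300,000; Nikolai's 300,000 share passes to Nikolai's issue.
Nikolai's share (300,000) is divided into 3 shares of 100,000: Beatrix, Teodor, and Orsolya each take 100,000.

Yseult: 640,000; Phaedra: 300,000; Reuben: 300,000; Beatrix: 100,000; Teodor: 100,000; Orsolya: 100,000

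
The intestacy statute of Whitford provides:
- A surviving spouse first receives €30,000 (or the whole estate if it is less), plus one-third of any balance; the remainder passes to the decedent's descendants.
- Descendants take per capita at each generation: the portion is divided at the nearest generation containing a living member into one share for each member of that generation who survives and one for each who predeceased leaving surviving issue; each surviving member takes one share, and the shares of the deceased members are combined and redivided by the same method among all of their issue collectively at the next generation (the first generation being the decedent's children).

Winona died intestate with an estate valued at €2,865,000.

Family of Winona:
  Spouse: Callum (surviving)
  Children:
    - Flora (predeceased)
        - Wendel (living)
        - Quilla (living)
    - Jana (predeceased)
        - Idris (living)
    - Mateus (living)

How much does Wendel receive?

Wendel receives €420,000.

Callum first takes €30,000, leaving a balance of €2,835,000. Callum then takes one-third of the balance (€945,000), for a total of €975,000. The remaining €1,890,000 passes to the descendants.
The descendants' portion (€1,890,000) is divided at the children's generation into 3 shares of €630,000. Mateus takes €630,000. The 2 shares of the deceased (Flora and Jana) are combined into a pool of €1,260,000.
That pool (€1,260,000) is divided at the grandchildren's generation equally among Wendel, Quilla, and Idris: €420,000 each.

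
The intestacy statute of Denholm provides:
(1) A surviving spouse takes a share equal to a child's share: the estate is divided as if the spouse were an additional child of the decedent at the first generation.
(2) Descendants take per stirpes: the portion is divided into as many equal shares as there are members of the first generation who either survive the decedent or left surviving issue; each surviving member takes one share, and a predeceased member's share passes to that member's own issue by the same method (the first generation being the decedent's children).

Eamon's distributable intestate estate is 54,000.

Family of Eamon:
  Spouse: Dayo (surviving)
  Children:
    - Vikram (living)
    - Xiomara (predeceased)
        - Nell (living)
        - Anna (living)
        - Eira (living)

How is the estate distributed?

Dayo: 18,000; Vikram: 18,000; Nell: 6,000; Anna: 6,000; Eira: 6,000

The spouse counts as an additional share at the children's level, so there are 3 primary shares of 18,000. Dayo takes one such share (18,000).
The children's combined portion (36,000) is divided into 2 shares of 18,000: Vikram takes 18,000; Xiomara's 18,000 share passes to Xiomara's issue.
Xiomara's share (18,000) is divided into 3 shares of 6,000: Nell, Anna, and Eira each take 6,000.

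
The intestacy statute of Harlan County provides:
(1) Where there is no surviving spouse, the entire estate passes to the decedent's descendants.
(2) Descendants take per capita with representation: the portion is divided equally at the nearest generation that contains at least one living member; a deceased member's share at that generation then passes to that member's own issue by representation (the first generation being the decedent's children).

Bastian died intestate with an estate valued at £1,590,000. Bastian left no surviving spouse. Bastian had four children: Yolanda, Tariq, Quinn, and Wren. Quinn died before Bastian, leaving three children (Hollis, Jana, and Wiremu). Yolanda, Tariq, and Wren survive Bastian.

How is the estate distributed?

Yolanda: £397,500; Tariq: £397,500; Hollis: £132,500; Jana: £132,500; Wiremu: £132,500; Wren: £397,500

The entire £1,590,000 passes to the descendants.
That amount (£1,590,000) is divided into 4 shares of £397,500: Yolanda, Tariq, and Wren each take £397,500; Quinn's £397,500 share passes to Quinn's issue.
Quinn's share (£397,500) is divided into 3 shares of £132,500: Hollis, Jana, and Wiremu each take £132,500.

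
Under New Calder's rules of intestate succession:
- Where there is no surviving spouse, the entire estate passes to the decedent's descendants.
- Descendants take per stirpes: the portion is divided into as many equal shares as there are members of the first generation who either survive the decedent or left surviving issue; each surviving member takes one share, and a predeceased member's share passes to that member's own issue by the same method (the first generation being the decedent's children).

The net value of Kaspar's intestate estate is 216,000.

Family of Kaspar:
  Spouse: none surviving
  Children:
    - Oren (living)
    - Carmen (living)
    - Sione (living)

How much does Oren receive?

The entire 216,000 passes to the descendants.
That amount (216,000) is divided into 3 shares of 72,000: Oren, Carmen, and Sione each take 72,000.

Oren receives 72,000.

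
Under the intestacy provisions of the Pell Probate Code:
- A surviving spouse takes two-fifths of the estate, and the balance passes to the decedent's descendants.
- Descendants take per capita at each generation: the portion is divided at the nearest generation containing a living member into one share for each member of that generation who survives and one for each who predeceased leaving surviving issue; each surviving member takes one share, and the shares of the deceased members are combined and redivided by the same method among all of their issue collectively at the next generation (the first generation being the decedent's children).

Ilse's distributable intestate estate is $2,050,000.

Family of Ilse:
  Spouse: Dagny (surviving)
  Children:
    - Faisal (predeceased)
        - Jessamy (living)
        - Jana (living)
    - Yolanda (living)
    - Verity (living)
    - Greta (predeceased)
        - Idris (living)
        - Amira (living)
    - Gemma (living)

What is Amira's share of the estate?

Amira receives $123,000.

Dagny takes two-fifths of $2,050,000 = $820,000. The remaining $1,230,000 passes to the descendants.
The descendants' portion ($1,230,000) is divided at the children's generation into 5 shares of $246,000. Yolanda, Verity, and Gemma each take $246,000. The 2 shares of the deceased (Faisal and Greta) are combined into a pool of $492,000.
That pool ($492,000) is divided at the grandchildren's generation equally among Jessamy, Jana, Idris, and Amira: $123,000 each.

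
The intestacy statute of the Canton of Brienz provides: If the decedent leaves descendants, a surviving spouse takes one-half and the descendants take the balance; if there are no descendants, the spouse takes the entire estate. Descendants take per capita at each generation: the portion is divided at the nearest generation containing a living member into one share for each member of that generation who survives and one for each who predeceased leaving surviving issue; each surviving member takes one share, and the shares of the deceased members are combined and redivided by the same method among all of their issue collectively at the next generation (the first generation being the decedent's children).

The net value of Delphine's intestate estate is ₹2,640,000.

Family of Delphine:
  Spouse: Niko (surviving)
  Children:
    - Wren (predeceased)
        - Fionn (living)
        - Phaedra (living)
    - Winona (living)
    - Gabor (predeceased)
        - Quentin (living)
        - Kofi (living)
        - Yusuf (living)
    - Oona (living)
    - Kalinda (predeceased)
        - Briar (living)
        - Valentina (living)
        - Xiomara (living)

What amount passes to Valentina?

Valentina receives ₹99,000.

Niko takes one-half of ₹2,640,000 = ₹1,320,000. The remaining ₹1,320,000 passes to the descendants.
The descendants' portion (₹1,320,000) is divided at the children's generation into 5 shares of ₹264,000. Winona and Oona each take ₹264,000. The 3 shares of the deceased (Wren, Gabor, and Kalinda) are combined into a pool of ₹792,000.
That pool (₹792,000) is divided at the grandchildren's generation equally among Fionn, Phaedra, Quentin, Kofi, Yusuf, Briar, Valentina, and Xiomara: ₹99,000 each.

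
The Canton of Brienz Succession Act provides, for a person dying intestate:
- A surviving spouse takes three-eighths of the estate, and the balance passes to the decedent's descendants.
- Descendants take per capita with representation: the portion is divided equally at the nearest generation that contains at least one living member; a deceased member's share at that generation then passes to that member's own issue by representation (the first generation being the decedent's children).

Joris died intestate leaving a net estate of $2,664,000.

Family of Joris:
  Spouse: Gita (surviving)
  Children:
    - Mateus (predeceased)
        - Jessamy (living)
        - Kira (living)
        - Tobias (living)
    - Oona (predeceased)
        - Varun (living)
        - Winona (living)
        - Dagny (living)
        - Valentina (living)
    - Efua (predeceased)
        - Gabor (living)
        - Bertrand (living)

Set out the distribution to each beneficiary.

Gita takes three-eighths of $2,664,000 = $999,000. The remaining $1,665,000 passes to the descendants.
No child survives, so the initial division is made at the grandchildren's generation.
The descendants' portion ($1,665,000) is divided into 9 shares of $185,000: Jessamy, Kira, Tobias, Varun, Winona, Dagny, Valentina, Gabor, and Bertrand each take $185,000.

Gita: $999,000; Jessamy: $185,000; Kira: $185,000; Tobias: $185,000; Varun: $185,000; Winona: $185,000; Dagny: $185,000; Valentina: $185,000; Gabor: $185,000; Bertrand: $185,000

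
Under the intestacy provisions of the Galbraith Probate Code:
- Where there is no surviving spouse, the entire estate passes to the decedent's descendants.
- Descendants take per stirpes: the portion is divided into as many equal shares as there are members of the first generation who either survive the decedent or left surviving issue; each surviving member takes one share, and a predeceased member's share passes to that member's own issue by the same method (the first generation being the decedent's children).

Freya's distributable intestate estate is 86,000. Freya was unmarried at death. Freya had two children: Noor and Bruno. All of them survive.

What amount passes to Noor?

Noor receives 43,000.

The entire 86,000 passes to the descendants.
That amount (86,000) is divided into 2 shares of 43,000: Noor and Bruno each take 43,000.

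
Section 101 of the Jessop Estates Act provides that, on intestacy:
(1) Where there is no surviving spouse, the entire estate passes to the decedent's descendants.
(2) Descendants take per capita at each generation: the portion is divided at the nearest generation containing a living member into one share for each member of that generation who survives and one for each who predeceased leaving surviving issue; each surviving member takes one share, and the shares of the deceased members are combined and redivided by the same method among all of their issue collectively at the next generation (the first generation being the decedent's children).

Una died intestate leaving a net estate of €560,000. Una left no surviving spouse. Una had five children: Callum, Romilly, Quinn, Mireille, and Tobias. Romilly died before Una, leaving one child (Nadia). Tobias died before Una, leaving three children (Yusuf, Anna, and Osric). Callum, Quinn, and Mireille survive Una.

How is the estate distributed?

The entire €560,000 passes to the descendants.
That amount (€560,000) is divided at the children's generation into 5 shares of €112,000. Callum, Quinn, and Mireille each take €112,000. The 2 shares of the deceased (Romilly and Tobias) are combined into a pool of €224,000.
That pool (€224,000) is divided at the grandchildren's generation equally among Nadia, Yusuf, Anna, and Osric: €56,000 each.

Callum: €112,000; Nadia: €56,000; Quinn: €112,000; Mireille: €112,000; Yusuf: €56,000; Anna: €56,000; Osric: €56,000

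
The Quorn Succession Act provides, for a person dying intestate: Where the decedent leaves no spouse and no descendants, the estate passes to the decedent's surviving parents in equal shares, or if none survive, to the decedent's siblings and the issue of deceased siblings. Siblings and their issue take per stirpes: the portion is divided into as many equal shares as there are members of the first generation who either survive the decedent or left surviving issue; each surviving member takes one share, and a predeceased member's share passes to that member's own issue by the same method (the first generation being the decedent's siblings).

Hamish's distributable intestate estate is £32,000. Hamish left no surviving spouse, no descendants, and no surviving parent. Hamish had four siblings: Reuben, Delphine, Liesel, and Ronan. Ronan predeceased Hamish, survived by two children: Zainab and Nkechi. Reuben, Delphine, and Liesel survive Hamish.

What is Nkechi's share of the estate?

The entire £32,000 passes to the siblings and their issue.
That amount (£32,000) is divided into 4 shares of £8,000: Reuben, Delphine, and Liesel each take £8,000; Ronan's £8,000 share passes to Ronan's issue.
Ronan's share (£8,000) is divided into 2 shares of £4,000: Zainab and Nkechi each take £4,000.

Nkechi receives £4,000.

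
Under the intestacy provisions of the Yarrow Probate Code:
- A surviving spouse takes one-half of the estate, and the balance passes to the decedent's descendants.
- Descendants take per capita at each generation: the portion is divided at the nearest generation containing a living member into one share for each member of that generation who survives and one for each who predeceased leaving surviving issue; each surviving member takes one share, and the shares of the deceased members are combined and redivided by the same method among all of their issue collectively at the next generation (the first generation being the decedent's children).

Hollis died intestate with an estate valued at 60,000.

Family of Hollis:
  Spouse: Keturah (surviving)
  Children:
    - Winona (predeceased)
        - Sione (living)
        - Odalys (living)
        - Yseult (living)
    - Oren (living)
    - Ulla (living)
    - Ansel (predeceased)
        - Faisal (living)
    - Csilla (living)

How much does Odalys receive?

Keturah takes one-half of 60,000 = 30,000. The remaining 30,000 passes to the descendants.
The descendants' portion (30,000) is divided at the children's generation into 5 shares of 6,000. Oren, Ulla, and Csilla each take 6,000. The 2 shares of the deceased (Winona and Ansel) are combined into a pool of 12,000.
That pool (12,000) is divided at the grandchildren's generation equally among Sione, Odalys, Yseult, and Faisal: 3,000 each.

Odalys receives 3,000.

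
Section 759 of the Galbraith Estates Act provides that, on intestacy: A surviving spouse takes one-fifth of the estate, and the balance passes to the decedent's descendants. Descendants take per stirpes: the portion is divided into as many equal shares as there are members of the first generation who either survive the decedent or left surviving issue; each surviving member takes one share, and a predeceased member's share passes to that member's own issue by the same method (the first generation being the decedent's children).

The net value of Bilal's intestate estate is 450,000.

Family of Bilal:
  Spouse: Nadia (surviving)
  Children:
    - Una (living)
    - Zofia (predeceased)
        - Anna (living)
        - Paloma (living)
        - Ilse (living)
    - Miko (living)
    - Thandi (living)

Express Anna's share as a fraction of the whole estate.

Nadia takes one-fifth of 450,000 = 90,000. The remaining 360,000 passes to the descendants.
The descendants' portion (360,000) is divided into 4 shares of 90,000: Una, Miko, and Thandi each take 90,000; Zofia's 90,000 share passes to Zofia's issue.
Zofia's share (90,000) is divided into 3 shares of 30,000: Anna, Paloma, and Ilse each take 30,000.

Anna receives 1/15 of the estate.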